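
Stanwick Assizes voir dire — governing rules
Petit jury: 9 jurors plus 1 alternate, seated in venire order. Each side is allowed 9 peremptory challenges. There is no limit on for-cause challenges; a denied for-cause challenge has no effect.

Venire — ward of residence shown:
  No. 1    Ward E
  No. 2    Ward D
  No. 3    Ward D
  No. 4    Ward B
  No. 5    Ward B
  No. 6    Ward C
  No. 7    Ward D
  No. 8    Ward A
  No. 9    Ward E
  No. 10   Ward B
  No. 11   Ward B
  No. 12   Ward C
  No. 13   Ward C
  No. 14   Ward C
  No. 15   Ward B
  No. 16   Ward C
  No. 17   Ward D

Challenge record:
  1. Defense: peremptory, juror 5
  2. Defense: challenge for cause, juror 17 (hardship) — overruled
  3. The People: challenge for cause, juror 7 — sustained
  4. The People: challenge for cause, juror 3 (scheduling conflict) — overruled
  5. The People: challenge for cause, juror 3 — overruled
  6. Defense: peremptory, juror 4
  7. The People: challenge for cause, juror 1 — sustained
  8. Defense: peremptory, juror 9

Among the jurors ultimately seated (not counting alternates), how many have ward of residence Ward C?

Removed: #1, #4, #5, #7, #9.
Seated jurors 1–9: #2, #3, #6, #8, #10, #11, #12, #13, #14 (alternates #15 not counted).
Of those, in Ward C: #6, #12, #13, #14 → 4.

4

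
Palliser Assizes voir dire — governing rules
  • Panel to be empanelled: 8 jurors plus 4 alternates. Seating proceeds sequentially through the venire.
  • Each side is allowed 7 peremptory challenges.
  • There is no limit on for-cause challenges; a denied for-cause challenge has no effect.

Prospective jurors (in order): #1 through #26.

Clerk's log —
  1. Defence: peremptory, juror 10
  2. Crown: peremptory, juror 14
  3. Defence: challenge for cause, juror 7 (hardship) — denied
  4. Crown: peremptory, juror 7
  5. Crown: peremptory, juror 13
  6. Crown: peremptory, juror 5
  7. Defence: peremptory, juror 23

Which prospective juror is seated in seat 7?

Removed: #5, #7, #10, #13, #14, #23.
Filling seats in venire order through position 7: #1, #2, #3, #4, #6, #8, #9.
So seat 7 is #9.

9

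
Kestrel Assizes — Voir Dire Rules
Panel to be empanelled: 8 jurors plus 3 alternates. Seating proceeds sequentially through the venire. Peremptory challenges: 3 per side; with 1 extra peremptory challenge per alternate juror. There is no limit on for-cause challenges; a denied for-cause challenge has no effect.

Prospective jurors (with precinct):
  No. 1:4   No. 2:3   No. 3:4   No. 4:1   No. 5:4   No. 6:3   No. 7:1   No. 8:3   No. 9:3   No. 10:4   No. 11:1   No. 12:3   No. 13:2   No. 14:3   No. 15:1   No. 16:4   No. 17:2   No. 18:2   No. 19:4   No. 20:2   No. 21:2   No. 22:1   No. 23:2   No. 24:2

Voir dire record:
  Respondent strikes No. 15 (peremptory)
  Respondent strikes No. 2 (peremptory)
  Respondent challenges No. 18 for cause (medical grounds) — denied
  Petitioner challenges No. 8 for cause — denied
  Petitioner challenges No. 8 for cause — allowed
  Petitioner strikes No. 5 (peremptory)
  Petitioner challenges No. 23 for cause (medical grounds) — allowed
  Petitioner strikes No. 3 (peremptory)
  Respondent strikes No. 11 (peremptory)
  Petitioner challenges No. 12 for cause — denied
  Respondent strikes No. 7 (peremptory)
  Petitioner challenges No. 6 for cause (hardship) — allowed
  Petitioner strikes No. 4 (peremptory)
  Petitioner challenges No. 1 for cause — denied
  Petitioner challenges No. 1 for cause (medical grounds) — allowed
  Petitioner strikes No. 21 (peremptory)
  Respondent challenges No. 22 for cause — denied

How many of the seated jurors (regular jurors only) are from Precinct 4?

Removed: #1, #2, #3, #4, #5, #6, #7, #8, #11, #15, #21, #23.
Seated jurors 1–8: #9, #10, #12, #13, #14, #16, #17, #18 (alternates #19, #20, #22 not counted).
Of those, in Precinct 4: #10, #16 → 2.

2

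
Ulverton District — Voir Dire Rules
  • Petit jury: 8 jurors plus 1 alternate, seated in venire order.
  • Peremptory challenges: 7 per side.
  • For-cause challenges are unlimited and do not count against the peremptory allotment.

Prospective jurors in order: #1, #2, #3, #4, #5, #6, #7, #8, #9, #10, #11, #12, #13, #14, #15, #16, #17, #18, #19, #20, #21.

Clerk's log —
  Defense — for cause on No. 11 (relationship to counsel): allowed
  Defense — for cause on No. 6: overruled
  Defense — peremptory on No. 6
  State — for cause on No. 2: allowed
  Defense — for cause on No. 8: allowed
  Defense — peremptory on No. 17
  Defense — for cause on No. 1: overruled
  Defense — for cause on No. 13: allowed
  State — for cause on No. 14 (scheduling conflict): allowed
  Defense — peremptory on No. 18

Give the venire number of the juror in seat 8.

Removed: #2, #6, #8, #11, #13, #14, #17, #18. (#1 stays — for-cause denied.)
Seating in order: seats 1–8 → #1, #3, #4, #5, #7, #9, #10, #12; alternates → #15.
So seat 8 is #12.

12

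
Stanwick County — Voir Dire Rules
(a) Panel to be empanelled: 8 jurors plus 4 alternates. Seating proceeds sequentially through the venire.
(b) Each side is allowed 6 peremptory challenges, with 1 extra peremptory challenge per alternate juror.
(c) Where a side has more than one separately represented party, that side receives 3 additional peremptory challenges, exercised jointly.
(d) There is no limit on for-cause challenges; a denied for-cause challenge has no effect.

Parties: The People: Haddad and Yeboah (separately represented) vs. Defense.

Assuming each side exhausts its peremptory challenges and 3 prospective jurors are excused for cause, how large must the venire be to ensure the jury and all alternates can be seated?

38

Seats to fill: 8 + 4 alternates = 12.
Peremptories — The People: 6 + 1×4 + 3 = 13; Defense: 6 + 1×4 = 10; total 23.
For-cause removals: 3.
Minimum venire: 12 + 23 + 3 = 38.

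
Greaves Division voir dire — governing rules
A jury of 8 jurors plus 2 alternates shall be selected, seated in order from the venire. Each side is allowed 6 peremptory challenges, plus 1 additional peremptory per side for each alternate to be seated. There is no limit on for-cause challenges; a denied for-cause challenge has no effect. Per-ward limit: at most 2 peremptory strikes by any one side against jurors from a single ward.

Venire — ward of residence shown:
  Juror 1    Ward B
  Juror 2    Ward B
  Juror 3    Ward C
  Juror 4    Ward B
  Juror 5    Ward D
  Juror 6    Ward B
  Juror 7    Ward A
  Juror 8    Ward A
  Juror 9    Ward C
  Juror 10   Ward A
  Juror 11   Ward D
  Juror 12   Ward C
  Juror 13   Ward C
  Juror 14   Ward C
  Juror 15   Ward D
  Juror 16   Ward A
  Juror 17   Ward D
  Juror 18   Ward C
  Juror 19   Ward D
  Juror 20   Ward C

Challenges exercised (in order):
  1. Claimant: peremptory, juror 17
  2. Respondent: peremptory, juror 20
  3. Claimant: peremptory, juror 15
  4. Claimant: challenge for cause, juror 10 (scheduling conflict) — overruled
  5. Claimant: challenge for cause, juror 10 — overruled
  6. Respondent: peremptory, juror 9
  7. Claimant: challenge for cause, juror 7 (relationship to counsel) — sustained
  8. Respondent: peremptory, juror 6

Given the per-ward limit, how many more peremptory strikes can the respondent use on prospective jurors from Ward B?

Respondent peremptories so far: #20, #9, #6 — 3 of 8 used, 5 left overall.
Against Ward B: #6 — 1 used; per-ward cap 2 leaves 1.
Binding limit: min(5, 1) = 1.

1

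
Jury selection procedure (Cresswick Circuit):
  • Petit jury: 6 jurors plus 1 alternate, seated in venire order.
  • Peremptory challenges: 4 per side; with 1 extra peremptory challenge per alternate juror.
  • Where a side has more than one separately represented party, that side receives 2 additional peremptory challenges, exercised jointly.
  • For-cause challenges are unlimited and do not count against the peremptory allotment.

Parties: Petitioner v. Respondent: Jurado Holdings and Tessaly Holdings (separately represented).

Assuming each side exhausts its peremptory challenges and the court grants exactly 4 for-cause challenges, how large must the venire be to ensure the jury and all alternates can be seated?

23

Seats to fill: 6 + 1 alternates = 7.
Peremptories — Petitioner: 4 + 1×1 = 5; Respondent: 4 + 1×1 + 2 = 7; total 12.
For-cause removals: 4.
Minimum venire: 7 + 12 + 4 = 23.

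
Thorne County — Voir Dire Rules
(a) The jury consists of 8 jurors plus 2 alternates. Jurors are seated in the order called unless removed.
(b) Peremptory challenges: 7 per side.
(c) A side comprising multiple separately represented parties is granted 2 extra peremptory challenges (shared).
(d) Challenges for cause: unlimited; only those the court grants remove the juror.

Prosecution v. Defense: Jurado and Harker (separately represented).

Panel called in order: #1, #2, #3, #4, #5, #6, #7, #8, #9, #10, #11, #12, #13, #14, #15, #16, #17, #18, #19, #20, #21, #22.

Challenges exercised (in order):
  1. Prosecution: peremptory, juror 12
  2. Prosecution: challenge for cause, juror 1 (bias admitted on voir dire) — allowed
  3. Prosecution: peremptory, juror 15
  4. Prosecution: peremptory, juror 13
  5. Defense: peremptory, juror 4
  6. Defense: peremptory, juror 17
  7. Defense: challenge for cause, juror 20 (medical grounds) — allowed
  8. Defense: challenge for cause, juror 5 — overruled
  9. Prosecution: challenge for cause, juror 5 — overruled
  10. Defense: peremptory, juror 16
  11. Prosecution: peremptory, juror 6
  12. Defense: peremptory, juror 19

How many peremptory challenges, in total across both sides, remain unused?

Prosecution allotment: 7. Defense allotment: 7 base + 2 multi-party = 9.
Prosecution peremptories used: #12, #15, #13, #6 — 4 (for-cause on #1, #5 don't count).
Defense peremptories used: #4, #17, #16, #19 — 4 (for-cause on #20, #5 don't count).
Remaining: (7 − 4) + (9 − 4) = 8.

8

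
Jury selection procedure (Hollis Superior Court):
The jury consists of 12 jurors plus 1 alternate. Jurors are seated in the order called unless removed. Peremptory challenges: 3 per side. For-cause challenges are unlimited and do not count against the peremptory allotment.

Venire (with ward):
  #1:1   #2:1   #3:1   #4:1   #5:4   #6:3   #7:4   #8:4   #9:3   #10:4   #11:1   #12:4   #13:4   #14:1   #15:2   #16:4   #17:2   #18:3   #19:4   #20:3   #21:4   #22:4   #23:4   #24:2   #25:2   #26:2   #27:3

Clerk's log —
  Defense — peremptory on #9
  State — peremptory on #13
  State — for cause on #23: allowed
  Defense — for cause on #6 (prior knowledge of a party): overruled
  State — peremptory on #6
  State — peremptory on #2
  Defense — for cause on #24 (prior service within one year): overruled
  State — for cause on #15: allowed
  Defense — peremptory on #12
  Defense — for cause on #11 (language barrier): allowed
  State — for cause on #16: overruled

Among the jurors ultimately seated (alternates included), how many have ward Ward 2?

1

Removed: #2, #6, #9, #11, #12, #13, #15, #23.
Seated (13 incl. alternates): #1, #3, #4, #5, #7, #8, #10, #14, #16, #17, #18, #19, #20.
Of those, in Ward 2: #17 → 1.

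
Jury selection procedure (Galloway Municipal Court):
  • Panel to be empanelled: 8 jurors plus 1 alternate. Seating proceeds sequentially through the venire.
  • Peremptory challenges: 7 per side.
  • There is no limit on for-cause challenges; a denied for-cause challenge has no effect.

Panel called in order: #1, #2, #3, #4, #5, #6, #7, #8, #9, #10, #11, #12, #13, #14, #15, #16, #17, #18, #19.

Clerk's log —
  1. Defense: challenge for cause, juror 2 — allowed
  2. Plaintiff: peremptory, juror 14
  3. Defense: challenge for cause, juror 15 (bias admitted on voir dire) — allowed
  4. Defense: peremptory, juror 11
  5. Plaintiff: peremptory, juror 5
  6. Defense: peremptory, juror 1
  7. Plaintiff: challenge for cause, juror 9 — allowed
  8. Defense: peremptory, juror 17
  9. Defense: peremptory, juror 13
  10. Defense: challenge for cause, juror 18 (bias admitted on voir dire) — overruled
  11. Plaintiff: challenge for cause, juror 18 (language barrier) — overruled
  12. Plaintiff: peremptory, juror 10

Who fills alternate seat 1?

19

Removed: #1, #2, #5, #9, #10, #11, #13, #14, #15, #17. (#18 stays — for-cause denied.)
Seating in order: seats 1–8 → #3, #4, #6, #7, #8, #12, #16, #18; alternates → #19.
So alternate 1 is #19.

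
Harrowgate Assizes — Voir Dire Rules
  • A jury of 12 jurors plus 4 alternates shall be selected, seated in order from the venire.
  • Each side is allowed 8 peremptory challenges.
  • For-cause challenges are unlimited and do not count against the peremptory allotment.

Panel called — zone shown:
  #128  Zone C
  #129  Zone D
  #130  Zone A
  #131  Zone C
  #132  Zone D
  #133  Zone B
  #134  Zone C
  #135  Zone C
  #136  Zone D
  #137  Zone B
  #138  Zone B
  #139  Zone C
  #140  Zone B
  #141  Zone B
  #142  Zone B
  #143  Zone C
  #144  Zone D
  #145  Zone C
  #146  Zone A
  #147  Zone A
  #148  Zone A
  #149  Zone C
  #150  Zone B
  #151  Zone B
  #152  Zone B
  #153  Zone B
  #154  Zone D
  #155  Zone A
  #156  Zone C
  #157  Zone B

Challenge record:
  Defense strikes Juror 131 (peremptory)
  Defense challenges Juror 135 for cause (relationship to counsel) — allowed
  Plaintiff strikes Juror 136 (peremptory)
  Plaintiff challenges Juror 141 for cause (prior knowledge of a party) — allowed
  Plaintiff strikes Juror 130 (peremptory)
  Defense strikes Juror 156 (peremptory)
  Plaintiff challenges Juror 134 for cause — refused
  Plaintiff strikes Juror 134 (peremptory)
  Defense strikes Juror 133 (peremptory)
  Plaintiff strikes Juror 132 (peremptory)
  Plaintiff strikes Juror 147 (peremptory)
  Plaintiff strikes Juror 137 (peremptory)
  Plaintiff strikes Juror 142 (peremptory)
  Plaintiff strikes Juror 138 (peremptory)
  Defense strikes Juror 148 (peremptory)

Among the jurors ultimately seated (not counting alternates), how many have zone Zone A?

Removed: #130, #131, #132, #133, #134, #135, #136, #137, #138, #141, #142, #147, #148, #156.
Seated jurors 1–12: #128, #129, #139, #140, #143, #144, #145, #146, #149, #150, #151, #152 (alternates #153, #154, #155, #157 not counted).
Of those, in Zone A: #146 → 1.

1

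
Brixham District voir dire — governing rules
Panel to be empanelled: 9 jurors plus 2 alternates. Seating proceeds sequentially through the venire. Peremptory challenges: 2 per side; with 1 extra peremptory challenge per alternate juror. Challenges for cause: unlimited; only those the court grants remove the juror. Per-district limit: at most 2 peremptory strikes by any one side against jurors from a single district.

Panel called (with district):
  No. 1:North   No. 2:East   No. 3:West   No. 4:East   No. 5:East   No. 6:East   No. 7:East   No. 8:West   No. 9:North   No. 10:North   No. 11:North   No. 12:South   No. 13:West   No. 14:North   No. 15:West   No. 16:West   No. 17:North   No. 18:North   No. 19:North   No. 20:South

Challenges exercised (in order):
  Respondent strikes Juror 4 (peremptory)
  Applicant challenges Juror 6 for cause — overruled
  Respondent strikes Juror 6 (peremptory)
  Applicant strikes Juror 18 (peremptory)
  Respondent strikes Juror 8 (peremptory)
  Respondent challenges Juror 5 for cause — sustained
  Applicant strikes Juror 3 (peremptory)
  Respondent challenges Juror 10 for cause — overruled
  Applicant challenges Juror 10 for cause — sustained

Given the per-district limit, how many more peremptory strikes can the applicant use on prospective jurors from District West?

Applicant peremptories so far: #18, #3 — 2 of 4 used, 2 left overall.
Against District West: #3 — 1 used; per-district cap 2 leaves 1.
Binding limit: min(2, 1) = 1.

1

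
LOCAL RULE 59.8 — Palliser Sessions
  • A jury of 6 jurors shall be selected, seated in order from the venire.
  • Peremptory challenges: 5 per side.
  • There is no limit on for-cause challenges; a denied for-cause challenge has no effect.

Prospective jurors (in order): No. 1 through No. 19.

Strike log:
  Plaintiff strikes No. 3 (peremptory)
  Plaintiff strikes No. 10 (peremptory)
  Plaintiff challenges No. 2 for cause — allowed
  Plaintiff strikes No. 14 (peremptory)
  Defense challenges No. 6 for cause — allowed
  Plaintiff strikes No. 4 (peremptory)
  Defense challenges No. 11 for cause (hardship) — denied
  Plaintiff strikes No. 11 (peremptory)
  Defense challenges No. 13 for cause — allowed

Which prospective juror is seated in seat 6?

Removed: #2, #3, #4, #6, #10, #11, #13, #14.
Seating in order: seats 1–6 → #1, #5, #7, #8, #9, #12.
So seat 6 is #12.

12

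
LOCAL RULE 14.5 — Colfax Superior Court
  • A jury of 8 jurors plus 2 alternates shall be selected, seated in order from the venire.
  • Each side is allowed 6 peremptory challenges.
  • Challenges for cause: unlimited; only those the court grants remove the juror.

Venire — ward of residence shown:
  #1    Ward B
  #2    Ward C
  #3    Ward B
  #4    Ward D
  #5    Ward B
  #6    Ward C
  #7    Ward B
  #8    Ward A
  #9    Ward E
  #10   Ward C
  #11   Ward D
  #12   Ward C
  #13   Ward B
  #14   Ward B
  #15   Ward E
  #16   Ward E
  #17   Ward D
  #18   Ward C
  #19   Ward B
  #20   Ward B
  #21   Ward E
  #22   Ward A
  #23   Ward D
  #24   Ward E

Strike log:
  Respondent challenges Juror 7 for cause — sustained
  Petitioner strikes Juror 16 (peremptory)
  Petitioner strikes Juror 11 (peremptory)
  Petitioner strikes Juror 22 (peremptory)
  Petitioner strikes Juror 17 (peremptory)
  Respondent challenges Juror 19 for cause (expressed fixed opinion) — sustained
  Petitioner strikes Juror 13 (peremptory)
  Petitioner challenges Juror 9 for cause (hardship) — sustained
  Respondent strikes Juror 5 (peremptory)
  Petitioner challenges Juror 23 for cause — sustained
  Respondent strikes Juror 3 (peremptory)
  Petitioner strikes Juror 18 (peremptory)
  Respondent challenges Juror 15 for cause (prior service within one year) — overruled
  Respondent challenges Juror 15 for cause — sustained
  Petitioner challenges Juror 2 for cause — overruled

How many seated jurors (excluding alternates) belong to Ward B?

Removed: #3, #5, #7, #9, #11, #13, #15, #16, #17, #18, #19, #22, #23.
Seated jurors 1–8: #1, #2, #4, #6, #8, #10, #12, #14 (alternates #20, #21 not counted).
Of those, in Ward B: #1, #14 → 2.

2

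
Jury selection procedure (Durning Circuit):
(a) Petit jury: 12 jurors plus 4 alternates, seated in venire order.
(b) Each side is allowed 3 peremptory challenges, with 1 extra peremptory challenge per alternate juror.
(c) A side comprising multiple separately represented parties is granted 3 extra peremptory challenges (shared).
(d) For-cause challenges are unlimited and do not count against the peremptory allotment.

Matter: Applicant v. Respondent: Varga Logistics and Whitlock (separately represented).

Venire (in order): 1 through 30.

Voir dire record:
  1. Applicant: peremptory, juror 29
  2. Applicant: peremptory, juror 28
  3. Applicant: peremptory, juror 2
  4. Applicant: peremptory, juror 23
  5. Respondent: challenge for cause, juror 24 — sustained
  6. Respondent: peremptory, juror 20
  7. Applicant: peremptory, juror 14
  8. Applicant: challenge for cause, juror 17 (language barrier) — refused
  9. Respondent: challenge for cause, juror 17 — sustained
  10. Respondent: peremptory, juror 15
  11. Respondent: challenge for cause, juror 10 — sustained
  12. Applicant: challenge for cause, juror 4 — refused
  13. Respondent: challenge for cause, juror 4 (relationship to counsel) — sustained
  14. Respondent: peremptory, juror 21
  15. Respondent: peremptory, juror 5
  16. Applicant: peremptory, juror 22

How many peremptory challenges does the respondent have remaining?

Respondent allotment: 3 base + 1 × 4 alternates + 3 multi-party = 10.
Respondent peremptories used: #20, #15, #21, #5 — 4 (for-cause on #24, #17, #10, #4 don't count).
Remaining: 10 − 4 = 6.

6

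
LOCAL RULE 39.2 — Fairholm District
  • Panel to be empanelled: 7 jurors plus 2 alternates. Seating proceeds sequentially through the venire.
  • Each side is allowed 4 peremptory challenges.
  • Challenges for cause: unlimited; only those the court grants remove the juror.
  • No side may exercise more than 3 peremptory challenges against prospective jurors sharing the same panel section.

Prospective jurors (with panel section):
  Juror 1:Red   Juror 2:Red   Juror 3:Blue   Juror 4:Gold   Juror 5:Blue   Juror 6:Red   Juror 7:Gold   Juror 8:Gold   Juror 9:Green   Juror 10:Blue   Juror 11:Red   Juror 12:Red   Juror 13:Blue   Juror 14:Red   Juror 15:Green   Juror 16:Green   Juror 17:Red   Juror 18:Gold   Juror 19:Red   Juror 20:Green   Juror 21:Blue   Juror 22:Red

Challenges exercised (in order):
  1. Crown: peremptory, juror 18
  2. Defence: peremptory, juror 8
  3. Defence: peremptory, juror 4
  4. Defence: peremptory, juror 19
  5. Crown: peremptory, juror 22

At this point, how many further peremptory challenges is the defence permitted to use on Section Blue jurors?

1

Defence peremptories so far: #8, #4, #19 — 3 of 4 used, 1 left overall.
Against Section Blue: none yet — per-section cap 3 leaves 3.
Binding limit: min(1, 3) = 1.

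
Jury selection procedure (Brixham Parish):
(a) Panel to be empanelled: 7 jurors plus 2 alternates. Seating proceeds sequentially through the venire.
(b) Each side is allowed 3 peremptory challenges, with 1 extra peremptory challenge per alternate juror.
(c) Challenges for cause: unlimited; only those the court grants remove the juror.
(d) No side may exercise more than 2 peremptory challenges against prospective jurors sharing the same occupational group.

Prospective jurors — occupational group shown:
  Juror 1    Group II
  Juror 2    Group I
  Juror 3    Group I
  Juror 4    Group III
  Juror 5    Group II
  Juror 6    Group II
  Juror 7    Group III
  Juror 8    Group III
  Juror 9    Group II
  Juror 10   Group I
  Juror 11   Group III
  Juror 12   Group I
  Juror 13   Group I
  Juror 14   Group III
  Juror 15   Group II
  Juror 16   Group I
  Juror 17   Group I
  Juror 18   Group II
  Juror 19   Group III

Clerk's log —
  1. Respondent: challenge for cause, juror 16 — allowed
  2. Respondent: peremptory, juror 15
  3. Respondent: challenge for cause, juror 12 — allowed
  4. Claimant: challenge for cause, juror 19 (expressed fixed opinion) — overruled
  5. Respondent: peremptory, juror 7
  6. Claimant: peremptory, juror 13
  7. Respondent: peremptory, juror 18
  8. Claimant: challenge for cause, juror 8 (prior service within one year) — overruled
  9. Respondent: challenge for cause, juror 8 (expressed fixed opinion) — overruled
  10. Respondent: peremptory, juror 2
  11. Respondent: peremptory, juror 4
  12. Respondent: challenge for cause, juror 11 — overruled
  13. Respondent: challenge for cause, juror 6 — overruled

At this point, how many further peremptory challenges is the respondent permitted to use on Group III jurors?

0

Respondent peremptories so far: #15, #7, #18, #2, #4 — 5 of 5 used, 0 left overall.
Against Group III: #7, #4 — 2 used; per-group cap 2 leaves 0.
Binding limit: min(0, 0) = 0.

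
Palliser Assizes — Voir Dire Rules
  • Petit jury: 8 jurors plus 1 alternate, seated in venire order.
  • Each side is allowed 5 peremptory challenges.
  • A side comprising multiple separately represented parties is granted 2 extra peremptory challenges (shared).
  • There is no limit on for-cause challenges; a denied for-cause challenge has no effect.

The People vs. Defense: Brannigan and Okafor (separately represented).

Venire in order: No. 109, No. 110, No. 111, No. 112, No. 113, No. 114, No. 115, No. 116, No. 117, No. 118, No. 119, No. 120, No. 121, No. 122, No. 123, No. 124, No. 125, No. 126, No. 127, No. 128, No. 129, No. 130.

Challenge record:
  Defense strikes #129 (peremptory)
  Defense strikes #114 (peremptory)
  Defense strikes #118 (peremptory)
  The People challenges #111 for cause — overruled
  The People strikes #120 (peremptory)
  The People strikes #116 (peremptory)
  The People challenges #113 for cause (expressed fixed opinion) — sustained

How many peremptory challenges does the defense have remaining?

4

Defense allotment: 5 base + 2 multi-party = 7.
Defense peremptories used: #129, #114, #118 — 3.
Remaining: 7 − 3 = 4.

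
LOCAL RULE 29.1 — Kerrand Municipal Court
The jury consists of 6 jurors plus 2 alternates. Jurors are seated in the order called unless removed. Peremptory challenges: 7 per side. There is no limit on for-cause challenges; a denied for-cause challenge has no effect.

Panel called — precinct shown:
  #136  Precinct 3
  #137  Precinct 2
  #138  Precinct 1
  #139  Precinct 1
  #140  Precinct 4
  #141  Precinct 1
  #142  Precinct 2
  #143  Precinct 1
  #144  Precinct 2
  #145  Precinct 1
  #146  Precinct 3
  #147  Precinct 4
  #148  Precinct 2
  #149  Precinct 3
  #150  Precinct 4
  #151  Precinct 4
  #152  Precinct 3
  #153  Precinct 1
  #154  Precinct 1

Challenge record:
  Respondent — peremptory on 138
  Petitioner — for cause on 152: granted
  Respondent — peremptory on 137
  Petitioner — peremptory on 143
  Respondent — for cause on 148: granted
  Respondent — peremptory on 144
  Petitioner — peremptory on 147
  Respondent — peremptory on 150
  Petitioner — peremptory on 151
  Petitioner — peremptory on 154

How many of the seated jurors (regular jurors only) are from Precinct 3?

Removed: #137, #138, #143, #144, #147, #148, #150, #151, #152, #154.
Seated jurors 1–6: #136, #139, #140, #141, #142, #145 (alternates #146, #149 not counted).
Of those, in Precinct 3: #136 → 1.

1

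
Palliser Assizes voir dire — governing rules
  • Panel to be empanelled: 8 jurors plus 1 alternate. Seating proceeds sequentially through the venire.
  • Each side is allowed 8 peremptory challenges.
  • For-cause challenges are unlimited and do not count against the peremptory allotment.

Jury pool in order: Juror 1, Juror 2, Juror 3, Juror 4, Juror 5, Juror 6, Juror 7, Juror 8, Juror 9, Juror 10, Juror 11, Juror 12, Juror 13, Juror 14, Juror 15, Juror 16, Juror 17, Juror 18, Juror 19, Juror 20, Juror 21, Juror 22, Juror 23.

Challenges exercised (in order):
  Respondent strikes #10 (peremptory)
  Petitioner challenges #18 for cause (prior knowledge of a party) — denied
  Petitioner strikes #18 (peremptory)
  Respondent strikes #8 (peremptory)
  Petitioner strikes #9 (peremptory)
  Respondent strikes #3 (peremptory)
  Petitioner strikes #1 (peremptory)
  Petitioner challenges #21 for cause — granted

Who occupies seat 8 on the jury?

Removed: #1, #3, #8, #9, #10, #18, #21.
Filling seats in venire order through position 8: #2, #4, #5, #6, #7, #11, #12, #13.
So seat 8 is #13.

13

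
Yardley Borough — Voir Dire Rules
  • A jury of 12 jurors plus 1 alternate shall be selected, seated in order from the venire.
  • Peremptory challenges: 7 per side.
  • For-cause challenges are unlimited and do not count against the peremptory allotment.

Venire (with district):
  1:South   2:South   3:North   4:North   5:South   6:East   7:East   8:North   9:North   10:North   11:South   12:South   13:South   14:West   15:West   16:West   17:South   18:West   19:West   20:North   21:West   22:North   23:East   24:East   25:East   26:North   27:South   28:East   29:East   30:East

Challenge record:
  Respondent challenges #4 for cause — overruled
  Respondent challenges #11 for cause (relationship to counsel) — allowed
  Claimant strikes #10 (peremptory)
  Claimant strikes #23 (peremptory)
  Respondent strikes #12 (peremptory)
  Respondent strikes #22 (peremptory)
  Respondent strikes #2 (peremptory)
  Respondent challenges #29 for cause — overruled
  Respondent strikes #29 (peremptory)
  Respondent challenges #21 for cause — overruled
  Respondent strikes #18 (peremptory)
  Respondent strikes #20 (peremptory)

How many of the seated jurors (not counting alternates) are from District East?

Removed: #2, #10, #11, #12, #18, #20, #22, #23, #29.
Seated jurors 1–12: #1, #3, #4, #5, #6, #7, #8, #9, #13, #14, #15, #16 (alternates #17 not counted).
Of those, in District East: #6, #7 → 2.

2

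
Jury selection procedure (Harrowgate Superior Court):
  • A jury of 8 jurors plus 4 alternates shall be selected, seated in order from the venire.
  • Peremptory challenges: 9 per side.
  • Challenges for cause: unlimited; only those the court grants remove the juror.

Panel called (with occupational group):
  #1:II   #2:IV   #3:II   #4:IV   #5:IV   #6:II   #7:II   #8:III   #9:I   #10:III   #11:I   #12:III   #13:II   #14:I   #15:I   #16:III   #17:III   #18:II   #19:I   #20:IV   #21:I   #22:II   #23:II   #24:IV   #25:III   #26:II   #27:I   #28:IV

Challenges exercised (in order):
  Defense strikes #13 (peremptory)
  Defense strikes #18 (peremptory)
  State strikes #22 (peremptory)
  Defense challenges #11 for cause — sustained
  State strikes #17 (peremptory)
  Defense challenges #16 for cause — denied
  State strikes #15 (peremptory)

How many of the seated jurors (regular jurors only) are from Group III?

1

Removed: #11, #13, #15, #17, #18, #22.
Seated jurors 1–8: #1, #2, #3, #4, #5, #6, #7, #8 (alternates #9, #10, #12, #14 not counted).
Of those, in Group III: #8 → 1.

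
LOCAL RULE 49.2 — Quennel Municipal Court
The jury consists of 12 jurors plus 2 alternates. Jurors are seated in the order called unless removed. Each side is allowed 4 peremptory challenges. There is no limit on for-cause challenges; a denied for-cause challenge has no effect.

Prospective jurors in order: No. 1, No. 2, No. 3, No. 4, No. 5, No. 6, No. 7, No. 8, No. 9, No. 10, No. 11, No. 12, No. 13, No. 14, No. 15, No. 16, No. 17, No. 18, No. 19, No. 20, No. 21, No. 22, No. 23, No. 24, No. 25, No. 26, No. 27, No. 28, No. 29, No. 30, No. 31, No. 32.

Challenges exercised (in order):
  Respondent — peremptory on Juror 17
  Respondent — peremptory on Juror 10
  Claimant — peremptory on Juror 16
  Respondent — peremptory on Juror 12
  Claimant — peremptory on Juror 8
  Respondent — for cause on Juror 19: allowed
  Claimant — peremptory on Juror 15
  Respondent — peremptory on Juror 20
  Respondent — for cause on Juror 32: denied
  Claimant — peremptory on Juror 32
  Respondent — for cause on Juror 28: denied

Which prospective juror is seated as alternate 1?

21

Removed: #8, #10, #12, #15, #16, #17, #19, #20, #32. (#28 stays — for-cause denied.)
Seating in order: seats 1–12 → #1, #2, #3, #4, #5, #6, #7, #9, #11, #13, #14, #18; alternates → #21, #22.
So alternate 1 is #21.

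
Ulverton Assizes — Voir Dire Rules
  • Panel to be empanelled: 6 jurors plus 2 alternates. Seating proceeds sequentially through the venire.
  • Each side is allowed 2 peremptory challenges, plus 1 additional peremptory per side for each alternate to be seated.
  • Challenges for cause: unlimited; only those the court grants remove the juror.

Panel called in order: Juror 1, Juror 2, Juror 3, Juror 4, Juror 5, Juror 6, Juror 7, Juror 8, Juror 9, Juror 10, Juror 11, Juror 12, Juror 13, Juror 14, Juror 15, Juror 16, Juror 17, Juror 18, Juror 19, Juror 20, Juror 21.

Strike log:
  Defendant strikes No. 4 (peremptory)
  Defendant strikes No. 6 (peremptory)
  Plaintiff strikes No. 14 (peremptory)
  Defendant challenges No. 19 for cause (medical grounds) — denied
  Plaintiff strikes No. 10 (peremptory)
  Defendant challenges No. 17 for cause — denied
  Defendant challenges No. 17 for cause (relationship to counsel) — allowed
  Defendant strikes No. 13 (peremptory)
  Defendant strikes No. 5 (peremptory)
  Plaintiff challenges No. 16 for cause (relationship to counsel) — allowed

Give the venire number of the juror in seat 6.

Removed: #4, #5, #6, #10, #13, #14, #16, #17. (#19 stays — for-cause denied.)
Seating in order: seats 1–6 → #1, #2, #3, #7, #8, #9; alternates → #11, #12.
So seat 6 is #9.

9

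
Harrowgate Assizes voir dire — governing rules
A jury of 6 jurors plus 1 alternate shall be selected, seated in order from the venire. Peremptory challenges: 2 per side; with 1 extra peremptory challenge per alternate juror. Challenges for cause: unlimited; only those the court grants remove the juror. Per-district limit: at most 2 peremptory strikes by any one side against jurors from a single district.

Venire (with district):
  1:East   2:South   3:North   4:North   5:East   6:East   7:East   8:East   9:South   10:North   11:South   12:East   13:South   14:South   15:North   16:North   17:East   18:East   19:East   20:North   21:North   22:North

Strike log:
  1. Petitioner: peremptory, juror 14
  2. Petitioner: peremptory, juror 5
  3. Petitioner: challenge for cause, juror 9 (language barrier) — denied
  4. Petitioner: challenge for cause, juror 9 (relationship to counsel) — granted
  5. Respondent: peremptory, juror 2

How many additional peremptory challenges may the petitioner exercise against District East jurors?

1

Petitioner peremptories so far: #14, #5 — 2 of 3 used, 1 left overall.
Against District East: #5 — 1 used; per-district cap 2 leaves 1.
Binding limit: min(1, 1) = 1.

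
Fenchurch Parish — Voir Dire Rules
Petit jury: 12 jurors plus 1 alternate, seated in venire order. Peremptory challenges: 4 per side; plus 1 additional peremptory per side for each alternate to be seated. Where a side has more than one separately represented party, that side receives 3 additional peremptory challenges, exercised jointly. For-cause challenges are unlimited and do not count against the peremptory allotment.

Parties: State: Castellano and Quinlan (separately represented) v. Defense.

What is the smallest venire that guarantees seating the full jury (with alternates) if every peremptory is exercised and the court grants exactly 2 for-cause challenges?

28

Seats to fill: 12 + 1 alternates = 13.
Peremptories — State: 4 + 1×1 + 3 = 8; Defense: 4 + 1×1 = 5; total 13.
For-cause removals: 2.
Minimum venire: 13 + 13 + 2 = 28.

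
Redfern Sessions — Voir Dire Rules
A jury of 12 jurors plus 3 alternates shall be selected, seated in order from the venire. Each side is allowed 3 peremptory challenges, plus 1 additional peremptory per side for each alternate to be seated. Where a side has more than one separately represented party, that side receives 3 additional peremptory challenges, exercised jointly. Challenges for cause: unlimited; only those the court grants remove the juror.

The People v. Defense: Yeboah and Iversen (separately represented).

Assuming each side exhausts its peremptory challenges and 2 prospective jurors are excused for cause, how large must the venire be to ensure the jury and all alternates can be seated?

32

Seats to fill: 12 + 3 alternates = 15.
Peremptories — The People: 3 + 1×3 = 6; Defense: 3 + 1×3 + 3 = 9; total 15.
For-cause removals: 2.
Minimum venire: 15 + 15 + 2 = 32.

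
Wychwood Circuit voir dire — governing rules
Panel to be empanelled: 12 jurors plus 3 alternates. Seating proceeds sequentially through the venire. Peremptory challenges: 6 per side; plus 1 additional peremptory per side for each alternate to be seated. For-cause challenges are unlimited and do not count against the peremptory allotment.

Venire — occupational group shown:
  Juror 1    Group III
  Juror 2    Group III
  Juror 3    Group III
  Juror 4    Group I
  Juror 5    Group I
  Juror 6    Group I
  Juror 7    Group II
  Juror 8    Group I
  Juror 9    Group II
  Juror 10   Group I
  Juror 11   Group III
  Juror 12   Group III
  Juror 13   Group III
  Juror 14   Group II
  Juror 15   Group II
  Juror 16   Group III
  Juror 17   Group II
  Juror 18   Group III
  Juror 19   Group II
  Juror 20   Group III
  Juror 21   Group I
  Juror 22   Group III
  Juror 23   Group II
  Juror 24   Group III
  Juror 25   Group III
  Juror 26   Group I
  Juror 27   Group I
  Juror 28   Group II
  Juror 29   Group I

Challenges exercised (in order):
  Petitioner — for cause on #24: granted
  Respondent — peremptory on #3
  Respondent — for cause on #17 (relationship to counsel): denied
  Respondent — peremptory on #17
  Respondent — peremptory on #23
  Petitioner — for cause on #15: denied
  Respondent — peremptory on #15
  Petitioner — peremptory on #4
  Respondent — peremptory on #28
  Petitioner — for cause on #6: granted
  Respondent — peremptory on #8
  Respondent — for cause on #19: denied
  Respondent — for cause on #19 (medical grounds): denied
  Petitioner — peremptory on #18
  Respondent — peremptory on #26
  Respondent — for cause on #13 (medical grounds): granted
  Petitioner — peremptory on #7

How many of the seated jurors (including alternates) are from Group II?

Removed: #3, #4, #6, #7, #8, #13, #15, #17, #18, #23, #24, #26, #28.
Seated (15 incl. alternates): #1, #2, #5, #9, #10, #11, #12, #14, #16, #19, #20, #21, #22, #25, #27.
Of those, in Group II: #9, #14, #19 → 3.

3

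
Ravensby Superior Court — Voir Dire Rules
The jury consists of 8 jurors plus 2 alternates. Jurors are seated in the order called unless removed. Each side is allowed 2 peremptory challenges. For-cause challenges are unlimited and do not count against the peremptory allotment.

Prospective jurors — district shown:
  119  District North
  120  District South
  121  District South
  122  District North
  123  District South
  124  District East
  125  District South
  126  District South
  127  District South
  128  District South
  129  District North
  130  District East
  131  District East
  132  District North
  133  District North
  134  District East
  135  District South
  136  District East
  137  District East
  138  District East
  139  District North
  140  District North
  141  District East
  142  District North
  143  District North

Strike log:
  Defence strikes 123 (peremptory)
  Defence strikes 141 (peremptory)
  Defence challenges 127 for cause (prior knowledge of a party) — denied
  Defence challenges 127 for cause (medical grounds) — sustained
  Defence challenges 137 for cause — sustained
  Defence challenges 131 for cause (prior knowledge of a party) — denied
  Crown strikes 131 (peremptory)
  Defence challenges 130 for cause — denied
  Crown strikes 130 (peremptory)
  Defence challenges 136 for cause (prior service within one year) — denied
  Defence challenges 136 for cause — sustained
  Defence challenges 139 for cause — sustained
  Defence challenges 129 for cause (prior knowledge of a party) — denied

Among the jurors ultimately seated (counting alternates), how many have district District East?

Removed: #123, #127, #130, #131, #136, #137, #139, #141.
Seated (10 incl. alternates): #119, #120, #121, #122, #124, #125, #126, #128, #129, #132.
Of those, in District East: #124 → 1.

1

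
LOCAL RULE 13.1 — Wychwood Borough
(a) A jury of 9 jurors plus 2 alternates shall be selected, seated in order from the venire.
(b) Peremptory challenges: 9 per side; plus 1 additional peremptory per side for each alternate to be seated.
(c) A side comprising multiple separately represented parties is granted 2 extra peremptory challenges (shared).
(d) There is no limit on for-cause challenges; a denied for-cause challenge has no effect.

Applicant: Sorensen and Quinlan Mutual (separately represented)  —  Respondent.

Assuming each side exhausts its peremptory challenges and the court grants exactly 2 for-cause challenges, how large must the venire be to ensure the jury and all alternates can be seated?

37

Seats to fill: 9 + 2 alternates = 11.
Peremptories — Applicant: 9 + 1×2 + 2 = 13; Respondent: 9 + 1×2 = 11; total 24.
For-cause removals: 2.
Minimum venire: 11 + 24 + 2 = 37.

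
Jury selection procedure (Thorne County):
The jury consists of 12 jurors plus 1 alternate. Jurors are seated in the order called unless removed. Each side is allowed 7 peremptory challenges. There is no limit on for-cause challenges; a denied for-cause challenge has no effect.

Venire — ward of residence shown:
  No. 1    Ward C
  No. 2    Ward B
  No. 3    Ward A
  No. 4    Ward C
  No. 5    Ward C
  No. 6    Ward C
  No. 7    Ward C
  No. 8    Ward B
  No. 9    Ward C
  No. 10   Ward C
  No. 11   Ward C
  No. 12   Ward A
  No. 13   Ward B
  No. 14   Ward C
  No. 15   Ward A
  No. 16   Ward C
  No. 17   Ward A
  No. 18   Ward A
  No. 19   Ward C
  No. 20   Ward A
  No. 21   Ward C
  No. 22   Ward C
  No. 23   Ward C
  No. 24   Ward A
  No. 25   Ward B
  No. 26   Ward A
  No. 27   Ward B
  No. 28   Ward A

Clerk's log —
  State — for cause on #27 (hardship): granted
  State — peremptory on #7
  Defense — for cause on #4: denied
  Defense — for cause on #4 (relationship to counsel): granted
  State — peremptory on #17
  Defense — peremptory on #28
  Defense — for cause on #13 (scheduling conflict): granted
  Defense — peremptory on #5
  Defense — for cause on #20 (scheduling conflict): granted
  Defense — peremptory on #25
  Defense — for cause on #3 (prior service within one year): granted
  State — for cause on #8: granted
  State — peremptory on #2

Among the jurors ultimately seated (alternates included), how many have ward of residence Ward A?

3

Removed: #2, #3, #4, #5, #7, #8, #13, #17, #20, #25, #27, #28.
Seated (13 incl. alternates): #1, #6, #9, #10, #11, #12, #14, #15, #16, #18, #19, #21, #22.
Of those, in Ward A: #12, #15, #18 → 3.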